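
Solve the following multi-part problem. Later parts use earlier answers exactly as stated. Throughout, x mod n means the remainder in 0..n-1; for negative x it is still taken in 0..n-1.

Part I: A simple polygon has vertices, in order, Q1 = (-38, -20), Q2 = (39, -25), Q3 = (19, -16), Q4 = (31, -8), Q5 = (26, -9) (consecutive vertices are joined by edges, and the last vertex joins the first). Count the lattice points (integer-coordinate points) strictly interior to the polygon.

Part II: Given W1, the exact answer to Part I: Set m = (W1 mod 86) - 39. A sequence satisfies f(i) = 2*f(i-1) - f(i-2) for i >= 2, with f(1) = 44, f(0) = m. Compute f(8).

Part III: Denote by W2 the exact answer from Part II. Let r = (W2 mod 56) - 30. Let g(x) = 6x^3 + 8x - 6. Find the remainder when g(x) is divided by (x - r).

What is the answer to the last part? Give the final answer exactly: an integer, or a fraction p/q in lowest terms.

-16582

Part I: cross terms: (-38*-25 - 39*-20)=1730, (39*-16 - 19*-25)=-149, (19*-8 - 31*-16)=344, (31*-9 - 26*-8)=-71, (26*-20 - -38*-9)=-862; twice the area = |992| = 992; area = 496; boundary points = 1 + 1 + 4 + 1 + 1 = 8; strictly interior points = area - boundary/2 + 1 = 493; answer 493
Part II: W1 = 493; m = 24; f(2) = 2*(44) - 1*(24) = 64; iterating: f(2)=64, f(3)=84, f(4)=104, f(5)=124, f(6)=144, f(7)=164, f(8)=184; answer 184
Part III: W2 = 184; r = -14; remainder = value at the root: 6*(-14)^3 + 8*(-14)^1 - 6 = (-16464) + (-112) + (-6) = -16582; answer -16582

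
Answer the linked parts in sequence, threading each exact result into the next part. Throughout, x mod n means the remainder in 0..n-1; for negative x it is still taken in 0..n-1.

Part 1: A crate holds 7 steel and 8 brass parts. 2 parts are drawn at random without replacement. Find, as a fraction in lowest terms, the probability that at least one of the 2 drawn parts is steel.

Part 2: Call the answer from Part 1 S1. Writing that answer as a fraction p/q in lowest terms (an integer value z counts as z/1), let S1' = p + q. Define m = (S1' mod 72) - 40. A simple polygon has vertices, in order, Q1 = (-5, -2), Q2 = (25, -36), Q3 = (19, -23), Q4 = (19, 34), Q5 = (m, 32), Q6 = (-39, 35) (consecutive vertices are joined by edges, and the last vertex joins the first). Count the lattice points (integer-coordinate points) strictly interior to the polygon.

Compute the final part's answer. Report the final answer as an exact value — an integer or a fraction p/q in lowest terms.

1728

Part 1: total draws C(15,2) = 105; complement C(8,2) = 28; favorable 105 - 28 = 77; P = 11/15; answer 11/15
Part 2: S1 = 11/15; threaded value p + q = 26; m = -14; cross terms: (-5*-36 - 25*-2)=230, (25*-23 - 19*-36)=109, (19*34 - 19*-23)=1083, (19*32 - -14*34)=1084, (-14*35 - -39*32)=758, (-39*-2 - -5*35)=253; twice the area = |3517| = 3517; area = 3517/2; boundary points = 2 + 1 + 57 + 1 + 1 + 1 = 63; strictly interior points = area - boundary/2 + 1 = 1728; answer 1728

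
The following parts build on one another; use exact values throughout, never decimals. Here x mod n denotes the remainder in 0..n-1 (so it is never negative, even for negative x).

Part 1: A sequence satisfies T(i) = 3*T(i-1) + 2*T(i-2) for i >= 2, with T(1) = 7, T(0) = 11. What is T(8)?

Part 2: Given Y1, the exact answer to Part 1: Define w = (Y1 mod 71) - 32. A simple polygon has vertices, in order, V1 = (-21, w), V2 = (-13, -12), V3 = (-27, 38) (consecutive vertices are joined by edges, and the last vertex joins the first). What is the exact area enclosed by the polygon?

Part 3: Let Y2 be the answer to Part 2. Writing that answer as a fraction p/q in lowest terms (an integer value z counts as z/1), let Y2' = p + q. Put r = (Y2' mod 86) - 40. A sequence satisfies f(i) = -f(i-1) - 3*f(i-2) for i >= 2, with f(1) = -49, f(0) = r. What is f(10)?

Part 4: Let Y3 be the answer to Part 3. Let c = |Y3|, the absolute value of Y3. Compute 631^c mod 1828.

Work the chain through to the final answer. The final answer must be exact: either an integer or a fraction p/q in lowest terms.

1203

Part 1: T(2) = 3*(7) + 2*(11) = 43; iterating: T(2)=43, T(3)=143, T(4)=515, T(5)=1831, T(6)=6523, T(7)=23231, T(8)=82739; answer 82739
Part 2: Y1 = 82739; w = -8; cross terms: (-21*-12 - -13*-8)=148, (-13*38 - -27*-12)=-818, (-27*-8 - -21*38)=1014; twice the area = |344| = 344; area = 172; answer 172
Part 3: Y2 = 172; threaded value p + q = 173; r = -39; f(2) = -1*(-49) - 3*(-39) = 166; iterating: f(2)=166, f(3)=-19, f(4)=-479, f(5)=536, f(6)=901, f(7)=-2509, f(8)=-194, f(9)=7721, f(10)=-7139; answer -7139
Part 4: Y3 = -7139; c = 7139; squarings mod 1828: 631^1=631, 631^2=1485, 631^4=657, 631^8=241, 631^16=1413, 631^32=393, 631^64=897, 631^128=289, 631^256=1261, 631^512=1589, 631^1024=453, 631^2048=473, 631^4096=713; 631^7139 = 631^1 * 631^2 * 631^32 * 631^64 * 631^128 * 631^256 * 631^512 * 631^2048 * 631^4096 = 1203 (mod 1828); answer 1203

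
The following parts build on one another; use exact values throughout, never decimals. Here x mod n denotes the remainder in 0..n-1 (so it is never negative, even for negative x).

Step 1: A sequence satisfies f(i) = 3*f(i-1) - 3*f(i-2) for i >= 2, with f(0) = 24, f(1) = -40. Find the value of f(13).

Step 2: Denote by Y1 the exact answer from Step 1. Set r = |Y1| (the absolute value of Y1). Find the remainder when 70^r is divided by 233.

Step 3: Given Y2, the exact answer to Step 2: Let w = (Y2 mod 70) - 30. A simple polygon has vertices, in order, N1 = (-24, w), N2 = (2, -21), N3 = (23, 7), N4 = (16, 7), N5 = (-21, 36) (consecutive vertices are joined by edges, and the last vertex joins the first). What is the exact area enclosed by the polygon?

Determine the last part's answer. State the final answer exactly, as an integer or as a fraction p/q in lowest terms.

2591/2

Step 1: f(2) = 3*(-40) - 3*(24) = -192; iterating: f(2)=-192, f(3)=-456, f(4)=-792, f(5)=-1008, f(6)=-648, f(7)=1080, f(8)=5184, f(9)=12312, f(10)=21384, f(11)=27216, f(12)=17496, f(13)=-29160; answer -29160
Step 2: Y1 = -29160; r = 29160; squarings mod 233: 70^1=70, 70^2=7, 70^4=49, 70^8=71, 70^16=148, 70^32=2, 70^64=4, 70^128=16, 70^256=23, 70^512=63, 70^1024=8, 70^2048=64, 70^4096=135, 70^8192=51, 70^16384=38; 70^29160 = 70^8 * 70^32 * 70^64 * 70^128 * 70^256 * 70^4096 * 70^8192 * 70^16384 = 32 (mod 233); answer 32
Step 3: Y2 = 32; w = 2; cross terms: (-24*-21 - 2*2)=500, (2*7 - 23*-21)=497, (23*7 - 16*7)=49, (16*36 - -21*7)=723, (-21*2 - -24*36)=822; twice the area = |2591| = 2591; area = 2591/2; answer 2591/2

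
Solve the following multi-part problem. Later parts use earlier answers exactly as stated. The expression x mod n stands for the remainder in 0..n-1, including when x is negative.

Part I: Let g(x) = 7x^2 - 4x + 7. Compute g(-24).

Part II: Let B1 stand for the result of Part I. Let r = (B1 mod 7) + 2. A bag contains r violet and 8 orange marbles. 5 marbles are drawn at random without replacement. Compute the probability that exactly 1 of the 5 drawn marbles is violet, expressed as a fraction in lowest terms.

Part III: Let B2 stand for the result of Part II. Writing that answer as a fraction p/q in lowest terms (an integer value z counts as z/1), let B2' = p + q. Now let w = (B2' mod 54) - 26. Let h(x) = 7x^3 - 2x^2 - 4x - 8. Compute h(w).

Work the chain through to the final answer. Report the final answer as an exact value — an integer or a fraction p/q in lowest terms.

Part I: 7*(-24)^2 - 4*(-24)^1 + 7 = (4032) + (96) + (7) = 4135; answer 4135
Part II: B1 = 4135; r = 7; total draws C(15,5) = 3003; favorable C(7,1)*C(8,4) = 490; P = 70/429; answer 70/429
Part III: B2 = 70/429; threaded value p + q = 499; w = -13; 7*(-13)^3 - 2*(-13)^2 - 4*(-13)^1 - 8 = (-15379) + (-338) + (52) + (-8) = -15673; answer -15673

-15673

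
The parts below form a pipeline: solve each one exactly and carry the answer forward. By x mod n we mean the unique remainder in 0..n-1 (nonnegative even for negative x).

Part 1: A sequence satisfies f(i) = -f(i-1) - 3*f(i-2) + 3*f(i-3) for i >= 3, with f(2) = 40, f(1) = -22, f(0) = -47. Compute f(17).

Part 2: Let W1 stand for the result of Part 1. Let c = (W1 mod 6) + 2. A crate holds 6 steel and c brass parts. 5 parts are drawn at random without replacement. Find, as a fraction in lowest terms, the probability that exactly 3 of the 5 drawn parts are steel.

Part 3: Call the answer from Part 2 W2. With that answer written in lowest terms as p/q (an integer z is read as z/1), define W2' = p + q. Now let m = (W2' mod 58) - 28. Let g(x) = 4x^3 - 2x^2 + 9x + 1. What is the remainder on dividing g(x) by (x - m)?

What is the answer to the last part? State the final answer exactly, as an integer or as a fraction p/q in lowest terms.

118

Part 1: f(3) = -1*(40) - 3*(-22) + 3*(-47) = -115; iterating: f(3)=-115, f(4)=-71, f(5)=536, f(6)=-668, f(7)=-1153, f(8)=4765, f(9)=-3310, f(10)=-14444, f(11)=38669, f(12)=-5267, f(13)=-154072, f(14)=285880, f(15)=160535, f(16)=-1480391, f(17)=1856426; answer 1856426
Part 2: W1 = 1856426; c = 4; total draws C(10,5) = 252; favorable C(6,3)*C(4,2) = 120; P = 10/21; answer 10/21
Part 3: W2 = 10/21; threaded value p + q = 31; m = 3; remainder = value at the root: 4*(3)^3 - 2*(3)^2 + 9*(3)^1 + 1 = (108) + (-18) + (27) + (1) = 118; answer 118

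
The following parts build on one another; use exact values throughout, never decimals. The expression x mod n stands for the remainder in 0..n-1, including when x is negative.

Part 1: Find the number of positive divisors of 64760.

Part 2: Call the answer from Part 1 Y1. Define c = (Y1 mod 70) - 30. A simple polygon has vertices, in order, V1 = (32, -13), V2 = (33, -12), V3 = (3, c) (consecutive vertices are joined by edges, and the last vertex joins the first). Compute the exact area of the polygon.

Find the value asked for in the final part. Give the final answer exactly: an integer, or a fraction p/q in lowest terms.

Part 1: 64760 = 2^3 * 5 * 1619; number of divisors = (3+1) * (1+1) * (1+1) = 16; answer 16
Part 2: Y1 = 16; c = -14; cross terms: (32*-12 - 33*-13)=45, (33*-14 - 3*-12)=-426, (3*-13 - 32*-14)=409; twice the area = |28| = 28; area = 14; answer 14

14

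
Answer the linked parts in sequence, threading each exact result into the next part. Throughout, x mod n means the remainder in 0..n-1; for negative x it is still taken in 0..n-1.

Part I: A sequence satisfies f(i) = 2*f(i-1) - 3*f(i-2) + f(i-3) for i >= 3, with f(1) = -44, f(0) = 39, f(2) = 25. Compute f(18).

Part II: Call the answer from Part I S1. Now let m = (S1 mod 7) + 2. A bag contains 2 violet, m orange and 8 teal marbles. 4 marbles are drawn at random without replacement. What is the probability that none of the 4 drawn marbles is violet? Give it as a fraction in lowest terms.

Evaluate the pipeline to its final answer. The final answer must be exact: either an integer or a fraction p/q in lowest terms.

11/20

Part I: f(3) = 2*(25) - 3*(-44) + 1*(39) = 221; iterating: f(3)=221, f(4)=323, f(5)=8, f(6)=-732, f(7)=-1165, f(8)=-126, f(9)=2511, f(10)=4235, f(11)=811, f(12)=-8572, f(13)=-15342, f(14)=-4157, f(15)=29140, f(16)=55409, f(17)=19241, f(18)=-98605; answer -98605
Part II: S1 = -98605; m = 6; total draws C(16,4) = 1820; favorable C(14,4) = 1001; P = 11/20; answer 11/20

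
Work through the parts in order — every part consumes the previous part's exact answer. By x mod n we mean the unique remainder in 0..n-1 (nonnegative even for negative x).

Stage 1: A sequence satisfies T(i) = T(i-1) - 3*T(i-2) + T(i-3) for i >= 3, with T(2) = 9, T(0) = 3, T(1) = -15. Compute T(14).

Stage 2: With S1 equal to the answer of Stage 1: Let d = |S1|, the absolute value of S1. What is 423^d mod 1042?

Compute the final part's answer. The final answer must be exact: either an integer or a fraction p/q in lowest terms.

Stage 1: T(3) = 1*(9) - 3*(-15) + 1*(3) = 57; iterating: T(3)=57, T(4)=15, T(5)=-147, T(6)=-135, T(7)=321, T(8)=579, T(9)=-519, T(10)=-1935, T(11)=201, T(12)=5487, T(13)=2949, T(14)=-13311; answer -13311
Stage 2: S1 = -13311; d = 13311; squarings mod 1042: 423^1=423, 423^2=747, 423^4=539, 423^8=845, 423^16=255, 423^32=421, 423^64=101, 423^128=823, 423^256=29, 423^512=841, 423^1024=805, 423^2048=943, 423^4096=423, 423^8192=747; 423^13311 = 423^1 * 423^2 * 423^4 * 423^8 * 423^16 * 423^32 * 423^64 * 423^128 * 423^256 * 423^512 * 423^4096 * 423^8192 = 101 (mod 1042); answer 101

101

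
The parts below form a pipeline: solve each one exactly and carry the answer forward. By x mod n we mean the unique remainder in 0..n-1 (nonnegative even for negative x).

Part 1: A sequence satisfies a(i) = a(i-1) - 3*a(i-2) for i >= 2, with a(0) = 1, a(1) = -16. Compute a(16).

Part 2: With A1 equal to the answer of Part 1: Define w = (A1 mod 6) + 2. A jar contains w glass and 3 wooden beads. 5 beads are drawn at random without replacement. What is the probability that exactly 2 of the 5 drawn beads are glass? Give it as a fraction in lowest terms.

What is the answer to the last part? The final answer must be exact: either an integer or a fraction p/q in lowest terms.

Part 1: a(2) = 1*(-16) - 3*(1) = -19; iterating: a(2)=-19, a(3)=29, a(4)=86, a(5)=-1, a(6)=-259, a(7)=-256, a(8)=521, a(9)=1289, a(10)=-274, a(11)=-4141, a(12)=-3319, a(13)=9104, a(14)=19061, a(15)=-8251, a(16)=-65434; answer -65434
Part 2: A1 = -65434; w = 4; total draws C(7,5) = 21; favorable C(4,2)*C(3,3) = 6; P = 2/7; answer 2/7

2/7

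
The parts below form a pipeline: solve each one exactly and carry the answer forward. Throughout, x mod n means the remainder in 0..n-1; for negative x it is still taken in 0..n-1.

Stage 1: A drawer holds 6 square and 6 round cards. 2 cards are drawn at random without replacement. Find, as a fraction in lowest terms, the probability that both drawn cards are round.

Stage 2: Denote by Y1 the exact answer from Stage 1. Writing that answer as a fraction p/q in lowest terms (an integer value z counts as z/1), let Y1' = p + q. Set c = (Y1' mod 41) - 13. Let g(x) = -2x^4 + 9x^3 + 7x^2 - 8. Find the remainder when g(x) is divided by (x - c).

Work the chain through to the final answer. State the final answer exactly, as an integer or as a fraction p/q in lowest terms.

-50772

Stage 1: total draws C(12,2) = 66; favorable C(6,2) = 15; P = 5/22; answer 5/22
Stage 2: Y1 = 5/22; threaded value p + q = 27; c = 14; remainder = value at the root: -2*(14)^4 + 9*(14)^3 + 7*(14)^2 - 8 = (-76832) + (24696) + (1372) + (-8) = -50772; answer -50772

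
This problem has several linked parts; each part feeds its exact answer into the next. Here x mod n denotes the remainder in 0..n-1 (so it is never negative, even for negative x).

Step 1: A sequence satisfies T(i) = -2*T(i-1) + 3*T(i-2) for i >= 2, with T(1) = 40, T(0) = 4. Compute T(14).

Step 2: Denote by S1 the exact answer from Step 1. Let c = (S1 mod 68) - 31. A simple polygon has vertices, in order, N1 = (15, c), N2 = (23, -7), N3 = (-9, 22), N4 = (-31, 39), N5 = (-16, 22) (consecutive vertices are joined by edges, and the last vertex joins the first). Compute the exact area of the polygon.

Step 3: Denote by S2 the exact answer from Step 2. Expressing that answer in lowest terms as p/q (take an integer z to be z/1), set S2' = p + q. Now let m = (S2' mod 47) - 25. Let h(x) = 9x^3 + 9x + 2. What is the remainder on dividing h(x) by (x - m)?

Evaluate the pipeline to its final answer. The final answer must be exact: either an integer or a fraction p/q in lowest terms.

Step 1: T(2) = -2*(40) + 3*(4) = -68; iterating: T(2)=-68, T(3)=256, T(4)=-716, T(5)=2200, T(6)=-6548, T(7)=19696, T(8)=-59036, T(9)=177160, T(10)=-531428, T(11)=1594336, T(12)=-4782956, T(13)=14348920, T(14)=-43046708; answer -43046708
Step 2: S1 = -43046708; c = -19; cross terms: (15*-7 - 23*-19)=332, (23*22 - -9*-7)=443, (-9*39 - -31*22)=331, (-31*22 - -16*39)=-58, (-16*-19 - 15*22)=-26; twice the area = |1022| = 1022; area = 511; answer 511
Step 3: S2 = 511; threaded value p + q = 512; m = 17; remainder = value at the root: 9*(17)^3 + 9*(17)^1 + 2 = (44217) + (153) + (2) = 44372; answer 44372

44372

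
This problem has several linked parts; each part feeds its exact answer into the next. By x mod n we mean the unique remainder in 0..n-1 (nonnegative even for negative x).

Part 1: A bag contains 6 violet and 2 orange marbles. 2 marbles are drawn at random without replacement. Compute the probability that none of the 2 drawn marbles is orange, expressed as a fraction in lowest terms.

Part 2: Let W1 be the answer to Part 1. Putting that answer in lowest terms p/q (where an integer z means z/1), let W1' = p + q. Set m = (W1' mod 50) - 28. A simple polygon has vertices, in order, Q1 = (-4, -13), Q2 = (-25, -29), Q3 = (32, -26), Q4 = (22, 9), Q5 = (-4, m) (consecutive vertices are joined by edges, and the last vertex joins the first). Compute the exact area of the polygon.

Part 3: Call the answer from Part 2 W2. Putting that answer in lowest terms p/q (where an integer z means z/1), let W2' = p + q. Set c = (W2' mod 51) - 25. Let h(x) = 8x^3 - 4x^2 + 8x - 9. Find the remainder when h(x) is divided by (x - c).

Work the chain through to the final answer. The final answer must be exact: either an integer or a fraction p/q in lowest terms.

Part 1: total draws C(8,2) = 28; favorable C(6,2) = 15; P = 15/28; answer 15/28
Part 2: W1 = 15/28; threaded value p + q = 43; m = 15; cross terms: (-4*-29 - -25*-13)=-209, (-25*-26 - 32*-29)=1578, (32*9 - 22*-26)=860, (22*15 - -4*9)=366, (-4*-13 - -4*15)=112; twice the area = |2707| = 2707; area = 2707/2; answer 2707/2
Part 3: W2 = 2707/2; threaded value p + q = 2709; c = -19; remainder = value at the root: 8*(-19)^3 - 4*(-19)^2 + 8*(-19)^1 - 9 = (-54872) + (-1444) + (-152) + (-9) = -56477; answer -56477

-56477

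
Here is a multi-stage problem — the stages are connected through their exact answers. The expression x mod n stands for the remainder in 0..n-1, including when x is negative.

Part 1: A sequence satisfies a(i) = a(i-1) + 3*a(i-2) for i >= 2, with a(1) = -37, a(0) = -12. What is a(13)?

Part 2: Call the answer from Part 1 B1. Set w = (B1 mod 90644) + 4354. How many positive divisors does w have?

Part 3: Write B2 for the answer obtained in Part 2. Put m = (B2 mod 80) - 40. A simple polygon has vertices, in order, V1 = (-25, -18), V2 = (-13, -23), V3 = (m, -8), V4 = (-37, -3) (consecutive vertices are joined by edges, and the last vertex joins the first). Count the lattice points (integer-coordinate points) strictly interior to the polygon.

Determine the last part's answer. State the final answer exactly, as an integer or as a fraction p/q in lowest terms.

207

Part 1: a(2) = 1*(-37) + 3*(-12) = -73; iterating: a(2)=-73, a(3)=-184, a(4)=-403, a(5)=-955, a(6)=-2164, a(7)=-5029, a(8)=-11521, a(9)=-26608, a(10)=-61171, a(11)=-140995, a(12)=-324508, a(13)=-747493; answer -747493
Part 2: B1 = -747493; w = 72657; 72657 = 3^5 * 13 * 23; number of divisors = (5+1) * (1+1) * (1+1) = 24; answer 24
Part 3: B2 = 24; m = -16; cross terms: (-25*-23 - -13*-18)=341, (-13*-8 - -16*-23)=-264, (-16*-3 - -37*-8)=-248, (-37*-18 - -25*-3)=591; twice the area = |420| = 420; area = 210; boundary points = 1 + 3 + 1 + 3 = 8; strictly interior points = area - boundary/2 + 1 = 207; answer 207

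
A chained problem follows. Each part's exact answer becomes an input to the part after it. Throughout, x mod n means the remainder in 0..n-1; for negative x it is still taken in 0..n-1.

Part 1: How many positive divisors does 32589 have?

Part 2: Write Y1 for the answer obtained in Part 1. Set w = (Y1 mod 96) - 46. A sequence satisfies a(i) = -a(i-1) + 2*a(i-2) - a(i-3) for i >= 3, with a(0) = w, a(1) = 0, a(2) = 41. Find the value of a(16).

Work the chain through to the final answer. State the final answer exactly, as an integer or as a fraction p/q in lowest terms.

Part 1: 32589 = 3^3 * 17 * 71; number of divisors = (3+1) * (1+1) * (1+1) = 16; answer 16
Part 2: Y1 = 16; w = -30; a(3) = -1*(41) + 2*(0) - 1*(-30) = -11; iterating: a(3)=-11, a(4)=93, a(5)=-156, a(6)=353, a(7)=-758, a(8)=1620, a(9)=-3489, a(10)=7487, a(11)=-16085, a(12)=34548, a(13)=-74205, a(14)=159386, a(15)=-342344, a(16)=735321; answer 735321

735321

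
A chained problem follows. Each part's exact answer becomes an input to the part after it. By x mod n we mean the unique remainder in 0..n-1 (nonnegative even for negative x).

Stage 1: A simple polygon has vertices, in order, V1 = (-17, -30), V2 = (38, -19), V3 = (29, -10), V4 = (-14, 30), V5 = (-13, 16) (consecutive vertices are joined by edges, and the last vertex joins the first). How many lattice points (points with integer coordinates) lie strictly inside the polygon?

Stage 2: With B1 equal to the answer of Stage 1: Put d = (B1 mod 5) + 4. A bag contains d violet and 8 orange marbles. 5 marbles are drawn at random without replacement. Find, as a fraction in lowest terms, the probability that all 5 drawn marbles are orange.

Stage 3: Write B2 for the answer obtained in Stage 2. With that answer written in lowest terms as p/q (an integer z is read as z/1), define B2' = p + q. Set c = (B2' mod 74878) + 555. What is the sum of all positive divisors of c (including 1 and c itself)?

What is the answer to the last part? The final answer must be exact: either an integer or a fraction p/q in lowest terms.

662

Stage 1: cross terms: (-17*-19 - 38*-30)=1463, (38*-10 - 29*-19)=171, (29*30 - -14*-10)=730, (-14*16 - -13*30)=166, (-13*-30 - -17*16)=662; twice the area = |3192| = 3192; area = 1596; boundary points = 11 + 9 + 1 + 1 + 2 = 24; strictly interior points = area - boundary/2 + 1 = 1585; answer 1585
Stage 2: B1 = 1585; d = 4; total draws C(12,5) = 792; favorable C(8,5) = 56; P = 7/99; answer 7/99
Stage 3: B2 = 7/99; threaded value p + q = 106; c = 661; 661 is prime, so its only divisors are 1 and 661; sigma = 1 + 661 = 662; answer 662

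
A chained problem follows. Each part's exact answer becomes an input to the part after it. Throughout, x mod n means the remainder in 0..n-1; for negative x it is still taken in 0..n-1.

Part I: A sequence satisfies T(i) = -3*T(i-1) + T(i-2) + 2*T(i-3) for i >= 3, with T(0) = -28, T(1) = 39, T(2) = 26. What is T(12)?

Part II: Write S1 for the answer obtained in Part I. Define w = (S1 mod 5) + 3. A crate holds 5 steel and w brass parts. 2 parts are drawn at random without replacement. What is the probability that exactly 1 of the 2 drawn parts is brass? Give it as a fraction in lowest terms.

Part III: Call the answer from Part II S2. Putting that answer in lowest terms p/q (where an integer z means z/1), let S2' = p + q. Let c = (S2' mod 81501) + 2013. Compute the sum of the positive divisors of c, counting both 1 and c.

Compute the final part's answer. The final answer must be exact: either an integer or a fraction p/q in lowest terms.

Part I: T(3) = -3*(26) + 1*(39) + 2*(-28) = -95; iterating: T(3)=-95, T(4)=389, T(5)=-1210, T(6)=3829, T(7)=-11919, T(8)=37166, T(9)=-115759, T(10)=360605, T(11)=-1123242, T(12)=3498813; answer 3498813
Part II: S1 = 3498813; w = 6; total draws C(11,2) = 55; favorable C(6,1)*C(5,1) = 30; P = 6/11; answer 6/11
Part III: S2 = 6/11; threaded value p + q = 17; c = 2030; 2030 = 2 * 5 * 7 * 29; sigma = (1 + 2) * (1 + 5) * (1 + 7) * (1 + 29) = 3 * 6 * 8 * 30 = 4320; answer 4320

4320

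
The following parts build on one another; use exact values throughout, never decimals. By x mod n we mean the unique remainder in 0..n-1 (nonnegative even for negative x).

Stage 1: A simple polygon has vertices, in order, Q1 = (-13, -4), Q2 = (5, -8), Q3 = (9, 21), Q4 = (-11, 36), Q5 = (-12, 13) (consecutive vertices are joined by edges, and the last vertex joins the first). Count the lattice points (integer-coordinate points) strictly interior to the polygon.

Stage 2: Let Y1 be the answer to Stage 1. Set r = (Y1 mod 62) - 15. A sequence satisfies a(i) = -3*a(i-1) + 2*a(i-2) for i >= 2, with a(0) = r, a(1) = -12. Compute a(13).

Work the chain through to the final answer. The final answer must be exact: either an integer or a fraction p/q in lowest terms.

Stage 1: cross terms: (-13*-8 - 5*-4)=124, (5*21 - 9*-8)=177, (9*36 - -11*21)=555, (-11*13 - -12*36)=289, (-12*-4 - -13*13)=217; twice the area = |1362| = 1362; area = 681; boundary points = 2 + 1 + 5 + 1 + 1 = 10; strictly interior points = area - boundary/2 + 1 = 677; answer 677
Stage 2: Y1 = 677; r = 42; a(2) = -3*(-12) + 2*(42) = 120; iterating: a(2)=120, a(3)=-384, a(4)=1392, a(5)=-4944, a(6)=17616, a(7)=-62736, a(8)=223440, a(9)=-795792, a(10)=2834256, a(11)=-10094352, a(12)=35951568, a(13)=-128043408; answer -128043408

-128043408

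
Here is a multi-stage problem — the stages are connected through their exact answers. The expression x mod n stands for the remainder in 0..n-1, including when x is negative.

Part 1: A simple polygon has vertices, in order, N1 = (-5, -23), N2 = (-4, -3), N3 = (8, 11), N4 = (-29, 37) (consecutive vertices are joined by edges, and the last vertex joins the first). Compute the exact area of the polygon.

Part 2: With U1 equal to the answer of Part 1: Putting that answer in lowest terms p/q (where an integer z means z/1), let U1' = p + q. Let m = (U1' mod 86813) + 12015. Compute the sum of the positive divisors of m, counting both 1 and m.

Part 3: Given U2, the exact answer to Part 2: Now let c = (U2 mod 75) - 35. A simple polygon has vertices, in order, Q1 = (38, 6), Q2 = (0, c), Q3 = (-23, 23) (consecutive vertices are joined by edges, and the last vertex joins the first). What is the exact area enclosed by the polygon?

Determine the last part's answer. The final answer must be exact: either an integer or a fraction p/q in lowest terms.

585/2

Part 1: cross terms: (-5*-3 - -4*-23)=-77, (-4*11 - 8*-3)=-20, (8*37 - -29*11)=615, (-29*-23 - -5*37)=852; twice the area = |1370| = 1370; area = 685; answer 685
Part 2: U1 = 685; threaded value p + q = 686; m = 12701; 12701 = 13 * 977; sigma = (1 + 13) * (1 + 977) = 14 * 978 = 13692; answer 13692
Part 3: U2 = 13692; c = 7; cross terms: (38*7 - 0*6)=266, (0*23 - -23*7)=161, (-23*6 - 38*23)=-1012; twice the area = |-585| = 585; area = 585/2; answer 585/2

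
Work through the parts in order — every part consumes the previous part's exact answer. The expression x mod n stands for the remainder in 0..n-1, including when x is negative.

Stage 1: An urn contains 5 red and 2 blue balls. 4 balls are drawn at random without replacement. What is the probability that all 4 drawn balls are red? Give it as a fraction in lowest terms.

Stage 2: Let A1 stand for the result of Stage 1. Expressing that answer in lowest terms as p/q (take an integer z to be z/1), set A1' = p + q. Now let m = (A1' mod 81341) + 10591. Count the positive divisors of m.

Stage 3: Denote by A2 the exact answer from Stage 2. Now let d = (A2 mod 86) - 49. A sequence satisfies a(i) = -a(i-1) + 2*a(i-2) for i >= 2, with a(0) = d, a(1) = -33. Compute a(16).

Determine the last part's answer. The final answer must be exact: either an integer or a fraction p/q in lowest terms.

Stage 1: total draws C(7,4) = 35; favorable C(5,4) = 5; P = 1/7; answer 1/7
Stage 2: A1 = 1/7; threaded value p + q = 8; m = 10599; 10599 = 3 * 3533; number of divisors = (1+1) * (1+1) = 4; answer 4
Stage 3: A2 = 4; d = -45; a(2) = -1*(-33) + 2*(-45) = -57; iterating: a(2)=-57, a(3)=-9, a(4)=-105, a(5)=87, a(6)=-297, a(7)=471, a(8)=-1065, a(9)=2007, a(10)=-4137, a(11)=8151, a(12)=-16425, a(13)=32727, a(14)=-65577, a(15)=131031, a(16)=-262185; answer -262185

-262185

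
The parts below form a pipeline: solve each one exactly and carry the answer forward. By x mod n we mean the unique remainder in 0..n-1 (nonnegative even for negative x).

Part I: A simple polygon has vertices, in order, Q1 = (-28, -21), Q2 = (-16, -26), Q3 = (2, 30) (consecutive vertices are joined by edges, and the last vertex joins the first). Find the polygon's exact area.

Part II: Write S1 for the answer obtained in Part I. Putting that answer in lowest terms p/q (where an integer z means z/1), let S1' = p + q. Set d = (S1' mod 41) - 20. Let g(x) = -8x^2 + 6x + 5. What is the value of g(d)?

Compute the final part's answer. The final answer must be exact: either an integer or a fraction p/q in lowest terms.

-429

Part I: cross terms: (-28*-26 - -16*-21)=392, (-16*30 - 2*-26)=-428, (2*-21 - -28*30)=798; twice the area = |762| = 762; area = 381; answer 381
Part II: S1 = 381; threaded value p + q = 382; d = -7; -8*(-7)^2 + 6*(-7)^1 + 5 = (-392) + (-42) + (5) = -429; answer -429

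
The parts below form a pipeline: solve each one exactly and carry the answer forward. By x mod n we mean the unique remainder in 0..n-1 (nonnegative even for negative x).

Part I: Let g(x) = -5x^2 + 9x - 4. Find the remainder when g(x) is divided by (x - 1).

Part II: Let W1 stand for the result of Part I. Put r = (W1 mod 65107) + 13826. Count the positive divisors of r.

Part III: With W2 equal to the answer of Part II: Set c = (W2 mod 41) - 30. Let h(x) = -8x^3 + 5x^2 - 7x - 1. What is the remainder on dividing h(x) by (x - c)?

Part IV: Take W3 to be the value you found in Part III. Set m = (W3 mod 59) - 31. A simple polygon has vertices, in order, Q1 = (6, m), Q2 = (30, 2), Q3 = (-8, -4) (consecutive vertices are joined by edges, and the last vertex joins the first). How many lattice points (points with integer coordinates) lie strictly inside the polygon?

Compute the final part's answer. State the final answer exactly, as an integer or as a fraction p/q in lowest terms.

Part I: remainder = value at the root: -5*(1)^2 + 9*(1)^1 - 4 = (-5) + (9) + (-4) = 0; answer 0
Part II: W1 = 0; r = 13826; 13826 = 2 * 31 * 223; number of divisors = (1+1) * (1+1) * (1+1) = 8; answer 8
Part III: W2 = 8; c = -22; remainder = value at the root: -8*(-22)^3 + 5*(-22)^2 - 7*(-22)^1 - 1 = (85184) + (2420) + (154) + (-1) = 87757; answer 87757
Part IV: W3 = 87757; m = -7; cross terms: (6*2 - 30*-7)=222, (30*-4 - -8*2)=-104, (-8*-7 - 6*-4)=80; twice the area = |198| = 198; area = 99; boundary points = 3 + 2 + 1 = 6; strictly interior points = area - boundary/2 + 1 = 97; answer 97

97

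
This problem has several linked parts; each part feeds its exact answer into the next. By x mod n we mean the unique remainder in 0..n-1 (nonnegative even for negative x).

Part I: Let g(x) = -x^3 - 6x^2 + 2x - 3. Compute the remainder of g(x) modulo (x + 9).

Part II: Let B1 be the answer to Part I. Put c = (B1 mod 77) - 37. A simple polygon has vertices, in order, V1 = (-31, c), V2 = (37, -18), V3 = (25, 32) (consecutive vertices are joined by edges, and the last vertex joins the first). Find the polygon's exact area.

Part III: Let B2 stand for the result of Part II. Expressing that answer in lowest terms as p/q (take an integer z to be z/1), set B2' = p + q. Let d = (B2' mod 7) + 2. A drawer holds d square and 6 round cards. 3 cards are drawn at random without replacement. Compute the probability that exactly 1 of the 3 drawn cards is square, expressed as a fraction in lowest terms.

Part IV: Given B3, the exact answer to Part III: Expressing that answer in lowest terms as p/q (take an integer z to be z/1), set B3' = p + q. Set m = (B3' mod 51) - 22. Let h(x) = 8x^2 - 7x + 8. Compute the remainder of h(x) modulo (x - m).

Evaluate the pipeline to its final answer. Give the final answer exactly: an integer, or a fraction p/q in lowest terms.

Part I: remainder = value at the root: -1*(-9)^3 - 6*(-9)^2 + 2*(-9)^1 - 3 = (729) + (-486) + (-18) + (-3) = 222; answer 222
Part II: B1 = 222; c = 31; cross terms: (-31*-18 - 37*31)=-589, (37*32 - 25*-18)=1634, (25*31 - -31*32)=1767; twice the area = |2812| = 2812; area = 1406; answer 1406
Part III: B2 = 1406; threaded value p + q = 1407; d = 2; total draws C(8,3) = 56; favorable C(2,1)*C(6,2) = 30; P = 15/28; answer 15/28
Part IV: B3 = 15/28; threaded value p + q = 43; m = 21; remainder = value at the root: 8*(21)^2 - 7*(21)^1 + 8 = (3528) + (-147) + (8) = 3389; answer 3389

3389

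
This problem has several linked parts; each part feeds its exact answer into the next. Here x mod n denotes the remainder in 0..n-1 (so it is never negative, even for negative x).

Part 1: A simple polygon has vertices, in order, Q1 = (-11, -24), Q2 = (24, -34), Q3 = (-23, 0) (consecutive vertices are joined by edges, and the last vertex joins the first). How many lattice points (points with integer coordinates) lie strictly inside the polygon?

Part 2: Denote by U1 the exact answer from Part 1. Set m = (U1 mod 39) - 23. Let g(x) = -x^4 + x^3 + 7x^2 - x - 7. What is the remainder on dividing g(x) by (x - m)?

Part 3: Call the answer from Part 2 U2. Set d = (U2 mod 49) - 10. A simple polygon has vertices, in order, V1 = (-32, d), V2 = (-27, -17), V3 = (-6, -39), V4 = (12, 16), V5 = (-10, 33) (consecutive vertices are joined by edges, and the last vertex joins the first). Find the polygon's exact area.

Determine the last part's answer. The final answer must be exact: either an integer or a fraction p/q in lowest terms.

Part 1: cross terms: (-11*-34 - 24*-24)=950, (24*0 - -23*-34)=-782, (-23*-24 - -11*0)=552; twice the area = |720| = 720; area = 360; boundary points = 5 + 1 + 12 = 18; strictly interior points = area - boundary/2 + 1 = 352; answer 352
Part 2: U1 = 352; m = -22; remainder = value at the root: -1*(-22)^4 + 1*(-22)^3 + 7*(-22)^2 - 1*(-22)^1 - 7 = (-234256) + (-10648) + (3388) + (22) + (-7) = -241501; answer -241501
Part 3: U2 = -241501; d = 10; cross terms: (-32*-17 - -27*10)=814, (-27*-39 - -6*-17)=951, (-6*16 - 12*-39)=372, (12*33 - -10*16)=556, (-10*10 - -32*33)=956; twice the area = |3649| = 3649; area = 3649/2; answer 3649/2

3649/2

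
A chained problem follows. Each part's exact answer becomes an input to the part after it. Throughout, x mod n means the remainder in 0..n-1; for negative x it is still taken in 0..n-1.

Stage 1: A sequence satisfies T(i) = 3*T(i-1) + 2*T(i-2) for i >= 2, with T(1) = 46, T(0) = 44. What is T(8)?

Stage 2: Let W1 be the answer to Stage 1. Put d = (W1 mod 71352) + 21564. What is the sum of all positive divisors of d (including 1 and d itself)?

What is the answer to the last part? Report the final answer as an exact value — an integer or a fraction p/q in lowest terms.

Stage 1: T(2) = 3*(46) + 2*(44) = 226; iterating: T(2)=226, T(3)=770, T(4)=2762, T(5)=9826, T(6)=35002, T(7)=124658, T(8)=443978; answer 443978
Stage 2: W1 = 443978; d = 37430; 37430 = 2 * 5 * 19 * 197; sigma = (1 + 2) * (1 + 5) * (1 + 19) * (1 + 197) = 3 * 6 * 20 * 198 = 71280; answer 71280

71280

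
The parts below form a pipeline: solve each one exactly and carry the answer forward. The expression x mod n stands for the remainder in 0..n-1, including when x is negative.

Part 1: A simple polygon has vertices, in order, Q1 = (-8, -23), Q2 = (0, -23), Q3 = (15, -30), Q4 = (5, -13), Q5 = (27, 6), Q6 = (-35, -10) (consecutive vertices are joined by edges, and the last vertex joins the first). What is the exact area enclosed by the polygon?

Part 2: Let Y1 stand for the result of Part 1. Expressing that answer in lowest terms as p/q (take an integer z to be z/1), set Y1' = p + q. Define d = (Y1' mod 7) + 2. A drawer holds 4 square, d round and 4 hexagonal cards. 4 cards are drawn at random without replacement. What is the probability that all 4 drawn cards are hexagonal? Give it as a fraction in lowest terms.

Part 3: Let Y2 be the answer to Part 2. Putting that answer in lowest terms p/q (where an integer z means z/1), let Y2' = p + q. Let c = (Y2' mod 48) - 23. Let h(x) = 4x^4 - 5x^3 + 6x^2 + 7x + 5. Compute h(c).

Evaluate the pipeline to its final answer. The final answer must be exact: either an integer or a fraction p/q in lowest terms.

Part 1: cross terms: (-8*-23 - 0*-23)=184, (0*-30 - 15*-23)=345, (15*-13 - 5*-30)=-45, (5*6 - 27*-13)=381, (27*-10 - -35*6)=-60, (-35*-23 - -8*-10)=725; twice the area = |1530| = 1530; area = 765; answer 765
Part 2: Y1 = 765; threaded value p + q = 766; d = 5; total draws C(13,4) = 715; favorable C(4,4) = 1; P = 1/715; answer 1/715
Part 3: Y2 = 1/715; threaded value p + q = 716; c = 21; 4*(21)^4 - 5*(21)^3 + 6*(21)^2 + 7*(21)^1 + 5 = (777924) + (-46305) + (2646) + (147) + (5) = 734417; answer 734417

734417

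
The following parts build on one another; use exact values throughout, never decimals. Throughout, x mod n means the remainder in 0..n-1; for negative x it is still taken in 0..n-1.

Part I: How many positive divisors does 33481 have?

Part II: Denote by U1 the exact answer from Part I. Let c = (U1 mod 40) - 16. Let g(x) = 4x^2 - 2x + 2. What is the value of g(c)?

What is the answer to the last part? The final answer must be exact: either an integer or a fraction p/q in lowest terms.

602

Part I: 33481 = 7 * 4783; number of divisors = (1+1) * (1+1) = 4; answer 4
Part II: U1 = 4; c = -12; 4*(-12)^2 - 2*(-12)^1 + 2 = (576) + (24) + (2) = 602; answer 602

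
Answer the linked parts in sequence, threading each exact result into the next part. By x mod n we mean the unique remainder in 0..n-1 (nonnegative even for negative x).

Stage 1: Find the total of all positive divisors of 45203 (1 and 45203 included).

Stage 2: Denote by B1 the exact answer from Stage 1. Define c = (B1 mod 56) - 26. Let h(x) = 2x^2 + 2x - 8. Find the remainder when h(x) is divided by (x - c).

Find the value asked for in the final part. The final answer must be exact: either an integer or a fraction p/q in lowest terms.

1292

Stage 1: 45203 = 17 * 2659; sigma = (1 + 17) * (1 + 2659) = 18 * 2660 = 47880; answer 47880
Stage 2: B1 = 47880; c = -26; remainder = value at the root: 2*(-26)^2 + 2*(-26)^1 - 8 = (1352) + (-52) + (-8) = 1292; answer 1292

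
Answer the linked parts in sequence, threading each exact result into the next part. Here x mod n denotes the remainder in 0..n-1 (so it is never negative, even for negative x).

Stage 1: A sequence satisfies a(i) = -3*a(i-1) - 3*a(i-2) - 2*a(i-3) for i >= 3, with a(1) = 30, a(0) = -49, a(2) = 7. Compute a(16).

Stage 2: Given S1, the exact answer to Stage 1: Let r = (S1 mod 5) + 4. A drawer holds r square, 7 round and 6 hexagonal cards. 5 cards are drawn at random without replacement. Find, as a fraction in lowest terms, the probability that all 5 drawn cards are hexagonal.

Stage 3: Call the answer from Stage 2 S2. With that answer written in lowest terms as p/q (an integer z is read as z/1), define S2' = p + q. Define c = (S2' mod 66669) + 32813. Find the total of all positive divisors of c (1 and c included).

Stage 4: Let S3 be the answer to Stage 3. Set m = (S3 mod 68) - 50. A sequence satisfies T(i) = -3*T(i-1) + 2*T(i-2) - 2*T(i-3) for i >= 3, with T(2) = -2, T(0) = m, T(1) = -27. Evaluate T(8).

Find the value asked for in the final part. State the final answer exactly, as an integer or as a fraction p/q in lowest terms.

Stage 1: a(3) = -3*(7) - 3*(30) - 2*(-49) = -13; iterating: a(3)=-13, a(4)=-42, a(5)=151, a(6)=-301, a(7)=534, a(8)=-1001, a(9)=2003, a(10)=-4074, a(11)=8215, a(12)=-16429, a(13)=32790, a(14)=-65513, a(15)=131027, a(16)=-262122; answer -262122
Stage 2: S1 = -262122; r = 7; total draws C(20,5) = 15504; favorable C(6,5) = 6; P = 1/2584; answer 1/2584
Stage 3: S2 = 1/2584; threaded value p + q = 2585; c = 35398; 35398 = 2 * 11 * 1609; sigma = (1 + 2) * (1 + 11) * (1 + 1609) = 3 * 12 * 1610 = 57960; answer 57960
Stage 4: S3 = 57960; m = -26; T(3) = -3*(-2) + 2*(-27) - 2*(-26) = 4; iterating: T(3)=4, T(4)=38, T(5)=-102, T(6)=374, T(7)=-1402, T(8)=5158; answer 5158

5158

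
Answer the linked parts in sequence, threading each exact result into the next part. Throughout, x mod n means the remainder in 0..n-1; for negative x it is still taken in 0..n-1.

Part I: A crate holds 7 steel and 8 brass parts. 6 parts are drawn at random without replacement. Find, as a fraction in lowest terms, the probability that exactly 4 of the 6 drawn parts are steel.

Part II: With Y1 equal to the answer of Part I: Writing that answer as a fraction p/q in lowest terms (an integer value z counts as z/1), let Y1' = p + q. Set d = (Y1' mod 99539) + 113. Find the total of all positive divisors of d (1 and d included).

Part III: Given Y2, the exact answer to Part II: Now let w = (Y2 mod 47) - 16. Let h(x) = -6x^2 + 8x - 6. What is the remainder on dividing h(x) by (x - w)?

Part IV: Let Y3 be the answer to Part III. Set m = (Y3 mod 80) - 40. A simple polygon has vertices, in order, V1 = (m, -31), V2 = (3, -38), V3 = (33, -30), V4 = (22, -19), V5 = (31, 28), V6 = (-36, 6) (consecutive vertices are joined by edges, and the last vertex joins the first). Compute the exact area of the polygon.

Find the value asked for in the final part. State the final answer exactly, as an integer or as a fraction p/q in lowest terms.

5069/2

Part I: total draws C(15,6) = 5005; favorable C(7,4)*C(8,2) = 980; P = 28/143; answer 28/143
Part II: Y1 = 28/143; threaded value p + q = 171; d = 284; 284 = 2^2 * 71; sigma = (1 + 2 + 4) * (1 + 71) = 7 * 72 = 504; answer 504
Part III: Y2 = 504; w = 18; remainder = value at the root: -6*(18)^2 + 8*(18)^1 - 6 = (-1944) + (144) + (-6) = -1806; answer -1806
Part IV: Y3 = -1806; m = -6; cross terms: (-6*-38 - 3*-31)=321, (3*-30 - 33*-38)=1164, (33*-19 - 22*-30)=33, (22*28 - 31*-19)=1205, (31*6 - -36*28)=1194, (-36*-31 - -6*6)=1152; twice the area = |5069| = 5069; area = 5069/2; answer 5069/2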